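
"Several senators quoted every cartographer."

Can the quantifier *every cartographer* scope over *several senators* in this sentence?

*every cartographer* is the matrix object and *several senators* the matrix subject; the two are clausemates.
No island intervenes, so both surface and inverse scope are derivable.

Yes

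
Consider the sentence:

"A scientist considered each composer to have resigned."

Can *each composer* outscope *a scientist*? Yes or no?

Yes

*each composer* is the subject of an ECM infinitive — the infinitival complement of an ECM verb is not a scope island, so *each composer* can raise into the matrix clause.
Nothing blocks QR of the lower DP to a position above the higher one, so inverse scope is available.
The sentence is scopally ambiguous between *a scientist* > *each composer* and *each composer* > *a scientist*.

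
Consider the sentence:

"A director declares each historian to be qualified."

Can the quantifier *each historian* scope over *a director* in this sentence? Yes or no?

The ECM infinitive is scope-transparent — *each historian* is free to raise above *a director*.
No island intervenes, so both surface and inverse scope are derivable.
So *each historian* > *a director* is among the available readings.

Yes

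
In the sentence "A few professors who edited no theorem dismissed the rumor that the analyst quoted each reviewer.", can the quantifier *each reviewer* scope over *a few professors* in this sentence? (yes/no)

No

*each reviewer* sits inside the complex NP *the rumor that the analyst quoted each reviewer*.
Since the clause is the complement of a nominal head, the CNPC blocks scope extraction.
*each reviewer* > *a few professors* would require crossing that boundary, which is illicit.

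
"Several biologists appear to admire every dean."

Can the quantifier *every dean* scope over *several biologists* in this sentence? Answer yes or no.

Infinitival complements of raising predicates do not block QR; *every dean* and *several biologists* are effectively clausemates.
Ordinary QR to a clause-peripheral position gives the wide-scope LF for the lower DP.

Yes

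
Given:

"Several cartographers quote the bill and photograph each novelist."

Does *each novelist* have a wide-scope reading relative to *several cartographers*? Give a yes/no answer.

The DP *each novelist* is contained in one conjunct of the coordinate structure (*photograph each novelist*).
A quantifier cannot raise out of one conjunct of a coordination across the whole coordinate structure — the CSC applies to QR.
There is no licit LF on which *each novelist* c-commands *several cartographers*.

No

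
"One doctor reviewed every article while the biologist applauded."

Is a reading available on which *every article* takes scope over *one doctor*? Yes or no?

The adjunct island is irrelevant here — *every article* and *one doctor* are both in the matrix clause.
Nothing blocks QR of the lower DP to a position above the higher one, so inverse scope is available.

Yes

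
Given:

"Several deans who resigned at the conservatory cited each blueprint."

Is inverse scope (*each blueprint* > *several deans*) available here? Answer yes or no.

The RC *who resigned at the conservatory* is an island, but *each blueprint* is not inside it — it is the matrix object, a clausemate of *several deans*.
Clause-internal QR can adjoin the lower DP above the subject, yielding the inverse reading.

Yes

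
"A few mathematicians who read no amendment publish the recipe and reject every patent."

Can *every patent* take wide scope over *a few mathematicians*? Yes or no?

The target quantifier *every patent* is part of one conjunct of the coordinate structure (*reject every patent*).
Coordinate structures are islands for non-across-the-board movement, QR included.
Hence only narrow scope for *every patent* (under *a few mathematicians*) survives.

No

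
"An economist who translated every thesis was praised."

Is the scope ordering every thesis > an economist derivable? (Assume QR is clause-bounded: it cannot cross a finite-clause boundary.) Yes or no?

No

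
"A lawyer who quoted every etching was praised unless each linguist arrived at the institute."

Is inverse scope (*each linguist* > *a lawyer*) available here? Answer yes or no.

No

Structurally, *each linguist* is inside the adjunct clause *unless each linguist arrived at the institute*.
Scope out of an adjunct clause is unavailable: QR respects the adjunct-island constraint.
*each linguist* is confined to the island and cannot take scope over *a lawyer*.
(Only the surface reading survives: one fixed lawyer with respect to all the relevant linguists.)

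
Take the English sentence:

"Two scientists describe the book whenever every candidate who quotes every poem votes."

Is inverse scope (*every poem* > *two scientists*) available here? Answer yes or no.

No

*every poem* is embedded in the relative clause *who quotes every poem*, which is itself inside the adjunct *whenever every candidate who quotes every poem votes*.
Both the relative clause and the enclosing adjunct are scope islands; QR cannot cross either.
So *every poem* cannot raise high enough to outscope *two scientists*; only the surface ordering *two scientists* > *every poem* is available.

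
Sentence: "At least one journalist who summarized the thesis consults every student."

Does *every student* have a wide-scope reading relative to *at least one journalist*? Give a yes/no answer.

The relative clause *who summarized the thesis* modifies *at least one journalist*, but *every student* is not inside that relative clause — it is an argument of the matrix verb.
Since no island is crossed, the inverse ordering is licensed alongside surface scope.

Yes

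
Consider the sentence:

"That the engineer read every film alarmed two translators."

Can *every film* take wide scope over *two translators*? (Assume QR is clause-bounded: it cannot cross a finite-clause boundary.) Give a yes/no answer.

*every film* sits inside the sentential subject *that the engineer read every film*.
Sentential subjects are islands: a quantifier inside the subject clause cannot raise over the matrix predicate.
*every film* > *two translators* would require crossing that boundary, which is illicit.

No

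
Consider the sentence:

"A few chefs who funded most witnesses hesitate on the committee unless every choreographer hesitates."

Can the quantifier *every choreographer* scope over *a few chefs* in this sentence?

No

*every choreographer* sits inside the adjunct clause *unless every choreographer hesitates*.
Adjuncts are opaque for quantifier raising; a quantifier in an adjunct stays inside it.
There is no licit LF on which *every choreographer* c-commands *a few chefs*.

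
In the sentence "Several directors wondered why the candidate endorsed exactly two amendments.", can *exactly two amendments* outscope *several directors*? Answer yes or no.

No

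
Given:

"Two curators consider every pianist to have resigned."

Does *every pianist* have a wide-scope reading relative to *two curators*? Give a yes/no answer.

ECM infinitives lack a CP barrier, so *every pianist* can QR over the matrix subject *two curators*.
Clause-internal QR can adjoin the lower DP above the subject, yielding the inverse reading.

Yes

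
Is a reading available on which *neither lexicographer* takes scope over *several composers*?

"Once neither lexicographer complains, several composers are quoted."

No

The target quantifier *neither lexicographer* is part of the adjunct clause *once neither lexicographer complains*.
Since the clause is an adjunct (not a complement), the Adjunct Condition blocks QR across its edge.
*neither lexicographer* > *several composers* would require crossing that boundary, which is illicit.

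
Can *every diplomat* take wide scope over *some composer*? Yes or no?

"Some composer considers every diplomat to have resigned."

Yes

The ECM infinitive is scope-transparent — *every diplomat* is free to raise above *some composer*.
No island intervenes, so both surface and inverse scope are derivable.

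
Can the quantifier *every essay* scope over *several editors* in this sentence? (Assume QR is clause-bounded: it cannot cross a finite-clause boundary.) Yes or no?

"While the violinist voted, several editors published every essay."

Although there is an adjunct clause, *every essay* is in the main clause, not inside the adjunct.
Since no island is crossed, the inverse ordering is licensed alongside surface scope.

Yes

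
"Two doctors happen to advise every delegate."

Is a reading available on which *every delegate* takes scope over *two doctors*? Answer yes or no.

Yes

Infinitival complements of raising predicates do not block QR; *every delegate* and *two doctors* are effectively clausemates.
QR within a single clause is free, so the lower quantifier may take scope over the higher one.
So *every delegate* > *two doctors* is among the available readings.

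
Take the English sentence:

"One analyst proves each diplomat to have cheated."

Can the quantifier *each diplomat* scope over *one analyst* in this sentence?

ECM infinitives lack a CP barrier, so *each diplomat* can QR over the matrix subject *one analyst*.
Nothing blocks QR of the lower DP to a position above the higher one, so inverse scope is available.
The sentence is scopally ambiguous between *one analyst* > *each diplomat* and *each diplomat* > *one analyst*.

Yes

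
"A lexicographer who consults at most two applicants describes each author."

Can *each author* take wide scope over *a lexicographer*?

Yes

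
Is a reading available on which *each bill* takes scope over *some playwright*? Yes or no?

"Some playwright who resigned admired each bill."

The RC *who resigned* is an island, but *each bill* is not inside it — it is the matrix object, a clausemate of *some playwright*.
Ordinary QR to a clause-peripheral position gives the wide-scope LF for the lower DP.

Yes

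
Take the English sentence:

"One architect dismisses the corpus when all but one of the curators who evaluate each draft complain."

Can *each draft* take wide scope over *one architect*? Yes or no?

*each draft* occurs within the relative clause *who evaluate each draft*, which is itself inside the adjunct *when all but one of the curators who evaluate each draft complain*.
Even if one barrier were somehow void, the other would still block QR.
The inverse ordering *each draft* > *one architect* is therefore underivable.

No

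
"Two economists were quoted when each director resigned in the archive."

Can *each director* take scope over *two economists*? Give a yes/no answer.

No

*each director* occurs within the adjunct clause *when each director resigned in the archive*.
The adjunct-island constraint bars QR out of an adverbial clause.
*each director* > *two economists* would require crossing that boundary, which is illicit.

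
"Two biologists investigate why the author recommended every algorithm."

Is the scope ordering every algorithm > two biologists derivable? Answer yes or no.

*every algorithm* sits inside the embedded question *why the author recommended every algorithm*.
QR across an interrogative CP boundary is ruled out as a wh-island violation.
*every algorithm* is confined to the island and cannot take scope over *two biologists*.

No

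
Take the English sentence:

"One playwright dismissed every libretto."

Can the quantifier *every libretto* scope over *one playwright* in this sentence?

*one playwright* and *every libretto* are co-arguments of the matrix verb, with nothing but a clause-internal boundary between them.
With no island boundary between them, the object can take inverse scope over the subject via ordinary QR within the clause.

Yes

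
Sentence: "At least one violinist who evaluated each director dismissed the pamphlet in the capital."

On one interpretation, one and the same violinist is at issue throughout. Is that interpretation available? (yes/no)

The paraphrase describes the scope ordering *at least one violinist* > *each director*.
Surface scope (*at least one violinist* > *each director*) is always derivable; islands only block QR, not in-situ interpretation.

Yes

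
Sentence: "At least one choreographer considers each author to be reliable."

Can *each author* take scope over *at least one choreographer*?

Yes

ECM infinitives lack a CP barrier, so *each author* can QR over the matrix subject *at least one choreographer*.
Since no island is crossed, the inverse ordering is licensed alongside surface scope.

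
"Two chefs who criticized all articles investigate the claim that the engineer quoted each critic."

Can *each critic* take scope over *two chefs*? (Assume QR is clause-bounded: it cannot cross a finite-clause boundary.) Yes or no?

No

The DP *each critic* is contained in the complex NP *the claim that the engineer quoted each critic*.
The Complex NP Constraint bars QR out of the complement clause of a noun.
So *each critic* cannot raise to a position above *two chefs*.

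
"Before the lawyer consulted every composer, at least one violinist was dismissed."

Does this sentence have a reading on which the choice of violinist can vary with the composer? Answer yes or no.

The described interpretation is the *every composer* > *at least one violinist* scoping.
*every composer* occurs within the adjunct clause *before the lawyer consulted every composer*.
Adverbial clauses are not L-marked, so they are barriers for QR — the quantifier cannot escape the adjunct.
*every composer* > *at least one violinist* would require crossing that boundary, which is illicit.

No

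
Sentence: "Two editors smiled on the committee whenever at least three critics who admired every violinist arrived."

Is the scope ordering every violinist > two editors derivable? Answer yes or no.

No

Structurally, *every violinist* is inside the relative clause *who admired every violinist*, which is itself inside the adjunct *whenever at least three critics who admired every violinist arrived*.
Two island boundaries intervene — the relative clause and the adjunct. Either alone would block QR.
Hence only narrow scope for *every violinist* (under *two editors*) survives.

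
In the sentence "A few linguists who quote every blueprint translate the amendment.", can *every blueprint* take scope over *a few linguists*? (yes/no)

No

*every blueprint* is embedded in the relative clause *who quote every blueprint*.
The relative clause forms an island for QR, so the quantifier is confined to the head noun's restrictor.
The inverse ordering *every blueprint* > *a few linguists* is therefore underivable.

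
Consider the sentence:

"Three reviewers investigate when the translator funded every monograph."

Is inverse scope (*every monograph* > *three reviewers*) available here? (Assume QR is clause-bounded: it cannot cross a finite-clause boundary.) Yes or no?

No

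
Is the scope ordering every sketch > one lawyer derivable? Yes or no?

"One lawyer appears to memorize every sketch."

Infinitival complements of raising predicates do not block QR; *every sketch* and *one lawyer* are effectively clausemates.
No island intervenes, so both surface and inverse scope are derivable.
The sentence is scopally ambiguous between *one lawyer* > *every sketch* and *every sketch* > *one lawyer*.

Yes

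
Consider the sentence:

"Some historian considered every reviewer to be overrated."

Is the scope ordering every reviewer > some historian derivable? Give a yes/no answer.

Yes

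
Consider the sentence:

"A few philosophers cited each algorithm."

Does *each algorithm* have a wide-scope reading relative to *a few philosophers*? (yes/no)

Yes

*each algorithm* and *a few philosophers* are in the same minimal clause.
No island intervenes, so both surface and inverse scope are derivable.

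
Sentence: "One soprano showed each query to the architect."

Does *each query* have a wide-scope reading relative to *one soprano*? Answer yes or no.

Yes

*one soprano* and *each query* are co-arguments of the matrix verb, with nothing but a clause-internal boundary between them.
No island intervenes, so both surface and inverse scope are derivable.
The sentence is scopally ambiguous between *one soprano* > *each query* and *each query* > *one soprano*.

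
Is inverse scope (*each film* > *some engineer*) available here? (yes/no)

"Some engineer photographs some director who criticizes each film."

*each film* is embedded in the relative clause *who criticizes each film* modifying *some director*.
A relative clause is a scope island — quantifier raising cannot cross its boundary.
So *each film* cannot raise high enough to outscope *some engineer*; only the surface ordering *some engineer* > *each film* is available.

No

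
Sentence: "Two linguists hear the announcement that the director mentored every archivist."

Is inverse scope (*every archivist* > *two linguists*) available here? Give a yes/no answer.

No

The DP *every archivist* is contained in the complex NP *the announcement that the director mentored every archivist*.
The complex NP is opaque for QR — the quantifier is frozen inside the noun's complement.
*every archivist* > *two linguists* would require crossing that boundary, which is illicit.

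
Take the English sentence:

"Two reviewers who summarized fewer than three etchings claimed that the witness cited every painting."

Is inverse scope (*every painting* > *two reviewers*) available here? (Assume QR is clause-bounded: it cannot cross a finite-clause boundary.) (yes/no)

No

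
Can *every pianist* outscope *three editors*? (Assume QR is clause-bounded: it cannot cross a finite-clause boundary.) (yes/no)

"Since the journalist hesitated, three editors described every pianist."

Yes

Although there is an adjunct clause, *every pianist* is in the main clause, not inside the adjunct.
With no island boundary between them, the object can take inverse scope over the subject via ordinary QR within the clause.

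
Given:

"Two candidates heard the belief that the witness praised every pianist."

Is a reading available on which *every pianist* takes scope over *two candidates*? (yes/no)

Structurally, *every pianist* is inside the complex NP *the belief that the witness praised every pianist*.
The complex NP is opaque for QR — the quantifier is frozen inside the noun's complement.
*every pianist* > *two candidates* would require crossing that boundary, which is illicit.

No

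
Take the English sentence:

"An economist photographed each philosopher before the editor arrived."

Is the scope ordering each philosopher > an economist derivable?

Yes

The adjunct clause does not contain *each philosopher*, which is the matrix object.
Nothing blocks QR of the lower DP to a position above the higher one, so inverse scope is available.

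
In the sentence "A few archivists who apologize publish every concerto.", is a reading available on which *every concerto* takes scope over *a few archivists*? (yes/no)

The relative clause *who apologize* modifies *a few archivists*, but *every concerto* is not inside that relative clause — it is an argument of the matrix verb.
QR within a single clause is free, so the lower quantifier may take scope over the higher one.
The sentence is scopally ambiguous between *a few archivists* > *every concerto* and *every concerto* > *a few archivists*.

Yes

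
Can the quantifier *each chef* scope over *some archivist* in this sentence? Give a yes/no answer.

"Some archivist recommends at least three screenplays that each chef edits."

The DP *each chef* is contained in the relative clause *that each chef edits* modifying *at least three screenplays*.
QR out of a relative clause is ruled out by the relative-clause island constraint.
The inverse ordering *each chef* > *some archivist* is therefore underivable.

No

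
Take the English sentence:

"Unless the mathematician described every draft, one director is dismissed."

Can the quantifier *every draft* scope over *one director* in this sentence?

*every draft* occurs within the adjunct clause *unless the mathematician described every draft*.
Adjuncts are opaque for quantifier raising; a quantifier in an adjunct stays inside it.
*every draft* > *one director* would require crossing that boundary, which is illicit.

No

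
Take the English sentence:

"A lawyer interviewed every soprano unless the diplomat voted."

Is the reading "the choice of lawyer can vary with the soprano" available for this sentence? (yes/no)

Yes

The described interpretation is the *every soprano* > *a lawyer* scoping.
The adjunct island is irrelevant here — *every soprano* and *a lawyer* are both in the matrix clause.
No island intervenes, so both surface and inverse scope are derivable.
The sentence is scopally ambiguous between *a lawyer* > *every soprano* and *every soprano* > *a lawyer*.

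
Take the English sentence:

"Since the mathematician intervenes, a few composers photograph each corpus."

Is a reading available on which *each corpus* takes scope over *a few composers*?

Neither queried DP is inside the adjunct, so the adjunct-island constraint does not apply.
QR within a single clause is free, so the lower quantifier may take scope over the higher one.

Yes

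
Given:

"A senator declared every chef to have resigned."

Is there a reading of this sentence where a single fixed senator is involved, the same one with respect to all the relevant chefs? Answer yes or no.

The paraphrase describes the scope ordering *a senator* > *every chef*.
That is the surface-scope ordering, which is always one of the available readings — island constraints only ever restrict inverse scope.

Yes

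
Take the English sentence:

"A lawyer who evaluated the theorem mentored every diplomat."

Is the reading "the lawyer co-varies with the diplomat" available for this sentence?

The described interpretation is the *every diplomat* > *a lawyer* scoping.
*every diplomat* sits in the matrix clause, not in the relative clause on *a lawyer*.
With no island boundary between them, the object can take inverse scope over the subject via ordinary QR within the clause.
So *every diplomat* > *a lawyer* is among the available readings.

Yes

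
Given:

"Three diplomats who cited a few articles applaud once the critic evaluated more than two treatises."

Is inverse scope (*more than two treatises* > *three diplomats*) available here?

No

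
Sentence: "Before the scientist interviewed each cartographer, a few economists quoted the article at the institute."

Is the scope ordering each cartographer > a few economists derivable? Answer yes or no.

No

The target quantifier *each cartographer* is part of the adjunct clause *before the scientist interviewed each cartographer*.
Since the clause is an adjunct (not a complement), the Adjunct Condition blocks QR across its edge.
The ordering *each cartographer* > *a few economists* is therefore underivable.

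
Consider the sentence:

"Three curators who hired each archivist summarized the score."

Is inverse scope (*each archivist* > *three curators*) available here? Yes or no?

The target quantifier *each archivist* is part of the relative clause *who hired each archivist*.
Relative clauses are scope islands: a quantifier cannot QR out of a relative clause to take scope in the matrix clause.
So *each archivist* cannot raise high enough to outscope *three curators*; only the surface ordering *three curators* > *each archivist* is available.

No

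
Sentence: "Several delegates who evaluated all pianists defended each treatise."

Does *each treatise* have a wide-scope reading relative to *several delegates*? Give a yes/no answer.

Yes

*each treatise* sits in the matrix clause, not in the relative clause on *several delegates*.
QR within a single clause is free, so the lower quantifier may take scope over the higher one.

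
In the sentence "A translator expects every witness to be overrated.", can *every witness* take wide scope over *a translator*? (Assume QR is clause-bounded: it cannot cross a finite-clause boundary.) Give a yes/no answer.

Yes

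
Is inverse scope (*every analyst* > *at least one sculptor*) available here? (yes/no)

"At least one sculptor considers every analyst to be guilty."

*every analyst* is the subject of an ECM infinitive — the infinitival complement of an ECM verb is not a scope island, so *every analyst* can raise into the matrix clause.
No island intervenes, so both surface and inverse scope are derivable.

Yes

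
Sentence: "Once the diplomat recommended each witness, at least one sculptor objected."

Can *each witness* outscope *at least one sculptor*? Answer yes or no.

No

*each witness* sits inside the adjunct clause *once the diplomat recommended each witness*.
Adjunct clauses are scope islands: a quantifier inside an adjunct cannot raise into the matrix clause.
*each witness* is confined to the island and cannot take scope over *at least one sculptor*.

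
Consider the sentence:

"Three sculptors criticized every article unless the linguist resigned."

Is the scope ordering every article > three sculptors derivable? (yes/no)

The adjunct island is irrelevant here — *every article* and *three sculptors* are both in the matrix clause.
Clause-internal QR can adjoin the lower DP above the subject, yielding the inverse reading.

Yes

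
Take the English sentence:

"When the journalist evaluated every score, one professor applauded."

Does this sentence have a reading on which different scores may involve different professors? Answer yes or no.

No

The paraphrase describes the scope ordering *every score* > *one professor*.
*every score* is embedded in the adjunct clause *when the journalist evaluated every score*.
Adjunct clauses are scope islands: a quantifier inside an adjunct cannot raise into the matrix clause.
There is no licit LF on which *every score* c-commands *one professor*.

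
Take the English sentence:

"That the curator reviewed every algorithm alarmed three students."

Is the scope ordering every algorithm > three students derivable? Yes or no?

No

*every algorithm* sits inside the sentential subject *that the curator reviewed every algorithm*.
Clausal subjects are scope islands; QR from inside the subject into the matrix is barred.
So *every algorithm* cannot raise to a position above *three students*.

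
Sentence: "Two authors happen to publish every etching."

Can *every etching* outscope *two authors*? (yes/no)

The matrix predicate is a raising verb, whose infinitival complement is not a scope island — *every etching* can QR into the matrix clause.
QR within a single clause is free, so the lower quantifier may take scope over the higher one.

Yes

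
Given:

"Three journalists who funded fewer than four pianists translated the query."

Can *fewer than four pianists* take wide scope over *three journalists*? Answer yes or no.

No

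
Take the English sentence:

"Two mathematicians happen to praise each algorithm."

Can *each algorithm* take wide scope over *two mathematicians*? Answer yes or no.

Yes

*each algorithm* is the object of the infinitival complement of a raising predicate; raising infinitives are transparent for QR, so the two DPs are in effect clausemates.
No island intervenes, so both surface and inverse scope are derivable.
So *each algorithm* > *two mathematicians* is among the available readings.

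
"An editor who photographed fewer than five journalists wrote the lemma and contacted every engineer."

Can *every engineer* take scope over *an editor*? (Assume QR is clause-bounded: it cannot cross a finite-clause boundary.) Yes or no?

No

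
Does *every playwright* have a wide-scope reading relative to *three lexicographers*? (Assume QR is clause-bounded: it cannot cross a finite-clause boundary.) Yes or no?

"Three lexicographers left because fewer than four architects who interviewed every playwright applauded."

No

*every playwright* is embedded in the relative clause *who interviewed every playwright*, which is itself inside the adjunct *because fewer than four architects who interviewed every playwright applauded*.
Even if one barrier were somehow void, the other would still block QR.
There is no licit LF on which *every playwright* c-commands *three lexicographers*.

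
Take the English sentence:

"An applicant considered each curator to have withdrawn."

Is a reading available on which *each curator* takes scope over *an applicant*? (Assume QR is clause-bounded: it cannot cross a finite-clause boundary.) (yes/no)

The ECM infinitive is scope-transparent — *each curator* is free to raise above *an applicant*.
Ordinary QR to a clause-peripheral position gives the wide-scope LF for the lower DP.

Yes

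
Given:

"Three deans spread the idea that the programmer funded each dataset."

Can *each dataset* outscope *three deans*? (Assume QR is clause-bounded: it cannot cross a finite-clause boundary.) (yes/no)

*each dataset* is embedded in the complex NP *the idea that the programmer funded each dataset*.
A that-clause complement to a noun is an island; QR cannot cross the NP boundary.
So the wide-scope reading for *each dataset* is blocked.

No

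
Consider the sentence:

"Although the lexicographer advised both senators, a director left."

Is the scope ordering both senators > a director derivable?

No

*both senators* is embedded in the adjunct clause *although the lexicographer advised both senators*.
The adjunct-island constraint bars QR out of an adverbial clause.
The ordering *both senators* > *a director* is therefore underivable.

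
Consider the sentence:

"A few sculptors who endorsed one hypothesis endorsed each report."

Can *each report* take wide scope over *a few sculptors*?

The RC *who endorsed one hypothesis* is an island, but *each report* is not inside it — it is the matrix object, a clausemate of *a few sculptors*.
No island intervenes, so both surface and inverse scope are derivable.

Yes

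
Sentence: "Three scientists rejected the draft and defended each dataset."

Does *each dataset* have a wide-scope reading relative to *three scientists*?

No

*each dataset* sits inside one conjunct of the coordinate structure (*defended each dataset*).
A quantifier cannot raise out of one conjunct of a coordination across the whole coordinate structure — the CSC applies to QR.
Hence only narrow scope for *each dataset* (under *three scientists*) survives.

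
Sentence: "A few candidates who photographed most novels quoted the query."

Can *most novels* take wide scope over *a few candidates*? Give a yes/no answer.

No

*most novels* occurs within the relative clause *who photographed most novels*.
Relative clauses block scope extraction: QR cannot target a position outside the modified NP.
So *most novels* cannot raise to a position above *a few candidates*.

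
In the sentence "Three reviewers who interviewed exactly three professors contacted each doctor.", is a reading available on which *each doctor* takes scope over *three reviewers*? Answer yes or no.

Yes

*each doctor* is a matrix argument; only *three reviewers* is modified by the relative clause *who interviewed exactly three professors*, so the RC island is irrelevant to the target quantifier.
Ordinary QR to a clause-peripheral position gives the wide-scope LF for the lower DP.
Both orderings are possible: *three reviewers* > *each doctor* and *each doctor* > *three reviewers*.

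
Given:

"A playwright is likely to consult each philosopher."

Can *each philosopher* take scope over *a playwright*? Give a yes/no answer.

Yes

*each philosopher* is the object of the infinitival complement of a raising predicate; raising infinitives are transparent for QR, so the two DPs are in effect clausemates.
No island intervenes, so both surface and inverse scope are derivable.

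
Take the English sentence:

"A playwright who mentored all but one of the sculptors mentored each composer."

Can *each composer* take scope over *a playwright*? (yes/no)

Yes

The relative clause *who mentored all but one of the sculptors* modifies *a playwright*, but *each composer* is not inside that relative clause — it is an argument of the matrix verb.
QR within a single clause is free, so the lower quantifier may take scope over the higher one.
So *each composer* > *a playwright* is among the available readings.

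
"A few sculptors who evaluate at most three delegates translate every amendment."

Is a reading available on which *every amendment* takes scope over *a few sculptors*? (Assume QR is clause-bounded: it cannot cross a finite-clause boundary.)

Yes

The RC *who evaluate at most three delegates* is an island, but *every amendment* is not inside it — it is the matrix object, a clausemate of *a few sculptors*.
Nothing blocks QR of the lower DP to a position above the higher one, so inverse scope is available.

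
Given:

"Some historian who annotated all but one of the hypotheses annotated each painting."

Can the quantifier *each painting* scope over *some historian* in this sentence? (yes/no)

*each painting* is a matrix argument; only *some historian* is modified by the relative clause *who annotated all but one of the hypotheses*, so the RC island is irrelevant to the target quantifier.
Nothing blocks QR of the lower DP to a position above the higher one, so inverse scope is available.
Both orderings are possible: *some historian* > *each painting* and *each painting* > *some historian*.

Yes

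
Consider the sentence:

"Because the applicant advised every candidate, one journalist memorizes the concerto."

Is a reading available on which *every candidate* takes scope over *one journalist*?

The target quantifier *every candidate* is part of the adjunct clause *because the applicant advised every candidate*.
Scope out of an adjunct clause is unavailable: QR respects the adjunct-island constraint.
So *every candidate* cannot raise to a position above *one journalist*.

No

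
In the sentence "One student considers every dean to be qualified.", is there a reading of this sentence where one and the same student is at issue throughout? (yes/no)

That reading corresponds to *one student* > *every dean*.
That is the surface-scope ordering, which is always one of the available readings — island constraints only ever restrict inverse scope.

Yes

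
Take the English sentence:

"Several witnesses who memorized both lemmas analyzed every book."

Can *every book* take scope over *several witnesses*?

Yes

The RC *who memorized both lemmas* is an island, but *every book* is not inside it — it is the matrix object, a clausemate of *several witnesses*.
Clause-internal QR can adjoin the lower DP above the subject, yielding the inverse reading.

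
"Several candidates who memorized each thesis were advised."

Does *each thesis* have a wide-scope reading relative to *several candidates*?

No

*each thesis* occurs within the relative clause *who memorized each thesis*.
QR out of a relative clause is ruled out by the relative-clause island constraint.
*each thesis* > *several candidates* would require crossing that boundary, which is illicit.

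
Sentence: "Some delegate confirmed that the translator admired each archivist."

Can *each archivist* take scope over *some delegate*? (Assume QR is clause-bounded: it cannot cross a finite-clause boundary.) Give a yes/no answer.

*each archivist* sits inside the finite complement clause *that the translator admired each archivist*.
With QR restricted to its own tensed clause, the embedded quantifier cannot reach a matrix scope position.
So *each archivist* cannot raise to a position above *some delegate*.

No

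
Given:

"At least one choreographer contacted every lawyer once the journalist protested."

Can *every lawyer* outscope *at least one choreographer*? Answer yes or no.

*every lawyer* is a matrix argument; the adjunct is an island but the target quantifier is outside it.
No island intervenes, so both surface and inverse scope are derivable.
The sentence is scopally ambiguous between *at least one choreographer* > *every lawyer* and *every lawyer* > *at least one choreographer*.

Yes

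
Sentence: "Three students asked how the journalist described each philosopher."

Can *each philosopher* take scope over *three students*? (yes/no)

No

*each philosopher* occurs within the embedded question *how the journalist described each philosopher*.
The wh-island constraint blocks QR out of an embedded interrogative.
*each philosopher* is confined to the island and cannot take scope over *three students*.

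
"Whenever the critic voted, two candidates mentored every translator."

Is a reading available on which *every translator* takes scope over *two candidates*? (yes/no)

The adjunct clause does not contain *every translator*, which is the matrix object.
QR within a single clause is free, so the lower quantifier may take scope over the higher one.

Yes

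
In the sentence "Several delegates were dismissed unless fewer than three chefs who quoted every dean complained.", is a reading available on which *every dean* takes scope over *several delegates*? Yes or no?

No

The target quantifier *every dean* is part of the relative clause *who quoted every dean*, which is itself inside the adjunct *unless fewer than three chefs who quoted every dean complained*.
Even if one barrier were somehow void, the other would still block QR.
So *every dean* cannot raise to a position above *several delegates*.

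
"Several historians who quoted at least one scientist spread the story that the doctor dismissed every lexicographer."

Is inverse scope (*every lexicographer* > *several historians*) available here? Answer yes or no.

No

*every lexicographer* sits inside the complex NP *the story that the doctor dismissed every lexicographer*.
Noun-complement clauses are scope islands (the Complex NP Constraint): a quantifier inside one cannot scope into the matrix.
The inverse ordering *every lexicographer* > *several historians* is therefore underivable.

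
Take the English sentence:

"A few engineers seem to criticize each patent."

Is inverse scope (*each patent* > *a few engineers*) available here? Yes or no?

The matrix predicate is a raising verb, whose infinitival complement is not a scope island — *each patent* can QR into the matrix clause.
No island intervenes, so both surface and inverse scope are derivable.

Yes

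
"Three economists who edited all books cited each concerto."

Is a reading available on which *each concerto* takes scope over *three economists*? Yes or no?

Yes

Although the sentence contains a relative clause (*who edited all books*), *each concerto* is outside it, in the matrix VP.
Clause-internal QR can adjoin the lower DP above the subject, yielding the inverse reading.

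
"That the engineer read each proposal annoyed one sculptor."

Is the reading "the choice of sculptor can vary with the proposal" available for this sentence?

No

The paraphrase describes the scope ordering *each proposal* > *one sculptor*.
The target quantifier *each proposal* is part of the sentential subject *that the engineer read each proposal*.
The Sentential Subject Constraint rules out raising the quantifier out of the that-clause subject.
So *each proposal* cannot raise to a position above *one sculptor*.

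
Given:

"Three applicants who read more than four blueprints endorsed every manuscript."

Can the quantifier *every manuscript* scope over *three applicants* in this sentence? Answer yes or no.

Yes

*every manuscript* sits in the matrix clause, not in the relative clause on *three applicants*.
With no island boundary between them, the object can take inverse scope over the subject via ordinary QR within the clause.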